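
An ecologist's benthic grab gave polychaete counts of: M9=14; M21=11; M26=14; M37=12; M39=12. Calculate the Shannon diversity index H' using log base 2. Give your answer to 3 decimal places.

2.315

Total N = 14+11+14+12+12 = 63, so the proportions are 0.22222, 0.1746, 0.22222, 0.19048, 0.19048 (working shown to 5 dp, full precision carried).
Each pᵢ log₂ pᵢ term: 0.22222×(-2.16993)=-0.48221, 0.1746×(-2.51785)=-0.43962, 0.22222×(-2.16993)=-0.48221, 0.19048×(-2.39232)=-0.45568, 0.19048×(-2.39232)=-0.45568.
Sum = -2.31539, so H' = 2.315.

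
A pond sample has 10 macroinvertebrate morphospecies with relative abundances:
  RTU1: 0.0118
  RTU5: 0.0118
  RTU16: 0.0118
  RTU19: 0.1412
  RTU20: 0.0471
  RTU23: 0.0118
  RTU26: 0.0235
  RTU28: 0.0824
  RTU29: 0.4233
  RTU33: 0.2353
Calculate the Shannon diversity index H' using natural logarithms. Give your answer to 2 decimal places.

Each pᵢ ln pᵢ term (working shown to 4 dp, full precision carried): 0.0118×(-4.4397)=-0.0524, 0.0118×(-4.4397)=-0.0524, 0.0118×(-4.4397)=-0.0524, 0.1412×(-1.9576)=-0.2764, 0.0471×(-3.0555)=-0.1439, 0.0118×(-4.4397)=-0.0524, 0.0235×(-3.7508)=-0.0881, 0.0824×(-2.4962)=-0.2057, 0.4233×(-0.8597)=-0.3639, 0.2353×(-1.4469)=-0.3405.
Sum = -1.6281, so H' = 1.63.

1.63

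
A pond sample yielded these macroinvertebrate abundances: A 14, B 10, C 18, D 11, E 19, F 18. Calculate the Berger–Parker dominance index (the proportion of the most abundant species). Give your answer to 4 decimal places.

Total N = 14+10+18+11+19+18 = 90, so the proportions are 0.155556, 0.111111, 0.2, 0.122222, 0.211111, 0.2 (working shown to 6 dp, full precision carried).
The largest proportion is 0.211111, i.e. d = 0.2111 to 4 decimal places.

0.2111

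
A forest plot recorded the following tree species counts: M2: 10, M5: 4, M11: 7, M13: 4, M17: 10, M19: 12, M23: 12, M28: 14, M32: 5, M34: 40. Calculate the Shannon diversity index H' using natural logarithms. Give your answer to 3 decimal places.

Total N = 10+4+7+4+10+12+12+14+5+40 = 118, so the proportions are 0.08475, 0.0339, 0.05932, 0.0339, 0.08475, 0.10169, 0.10169, 0.11864, 0.04237, 0.33898 (working shown to 5 dp, full precision carried).
Each pᵢ ln pᵢ term: 0.08475×(-2.46810)=-0.20916, 0.0339×(-3.38439)=-0.11473, 0.05932×(-2.82477)=-0.16757, 0.0339×(-3.38439)=-0.11473, 0.08475×(-2.46810)=-0.20916, 0.10169×(-2.28578)=-0.23245, 0.10169×(-2.28578)=-0.23245, 0.11864×(-2.13163)=-0.25290, 0.04237×(-3.16125)=-0.13395, 0.33898×(-1.08181)=-0.36671.
Sum = -2.03382, so H' = 2.034.

2.034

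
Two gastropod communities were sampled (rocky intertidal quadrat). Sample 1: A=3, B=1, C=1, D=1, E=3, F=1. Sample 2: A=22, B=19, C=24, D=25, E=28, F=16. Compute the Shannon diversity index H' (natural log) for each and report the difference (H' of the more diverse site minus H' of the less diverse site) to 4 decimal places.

0.1324

Sample 1: N=10, proportions 0.3, 0.1, 0.1, 0.1, 0.3, 0.1, giving H' = 1.643418 (working shown to 6 dp, full precision carried).
Sample 2: N=134, proportions 0.164179, 0.141791, 0.179104, 0.186567, 0.208955, 0.119403, giving H' = 1.775783.
Difference = |1.643418 − 1.775783| = 0.132365, i.e. 0.1324 to 4 decimal places.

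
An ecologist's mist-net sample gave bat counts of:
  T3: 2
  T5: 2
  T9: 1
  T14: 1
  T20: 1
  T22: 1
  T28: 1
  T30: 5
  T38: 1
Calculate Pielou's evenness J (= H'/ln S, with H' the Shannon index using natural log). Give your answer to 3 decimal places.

Total N = 2+2+1+1+1+1+1+5+1 = 15, so the proportions are 0.13333, 0.13333, 0.06667, 0.06667, 0.06667, 0.06667, 0.06667, 0.33333, 0.06667 (working shown to 5 dp, full precision carried).
H' = −Σ pᵢ ln pᵢ = −((-0.26865) + (-0.26865) + (-0.18054) + (-0.18054) + (-0.18054) + (-0.18054) + (-0.18054) + (-0.36620) + (-0.18054)) = 1.98673.
With S = 9 species, ln S = 2.19722, so J = 1.98673/2.19722 = 0.90420, i.e. 0.904 to 3 decimal places.

0.904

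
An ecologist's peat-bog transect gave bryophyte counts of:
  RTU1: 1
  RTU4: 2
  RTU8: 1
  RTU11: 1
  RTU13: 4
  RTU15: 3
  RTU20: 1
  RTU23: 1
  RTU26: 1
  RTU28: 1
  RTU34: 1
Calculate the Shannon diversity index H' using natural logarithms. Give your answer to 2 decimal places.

Total N = 1+2+1+1+4+3+1+1+1+1+1 = 17, so the proportions are 0.0588, 0.1176, 0.0588, 0.0588, 0.2353, 0.1765, 0.0588, 0.0588, 0.0588, 0.0588, 0.0588 (working shown to 4 dp, full precision carried).
Each pᵢ ln pᵢ term: 0.0588×(-2.8332)=-0.1667, 0.1176×(-2.1401)=-0.2518, 0.0588×(-2.8332)=-0.1667, 0.0588×(-2.8332)=-0.1667, 0.2353×(-1.4469)=-0.3405, 0.1765×(-1.7346)=-0.3061, 0.0588×(-2.8332)=-0.1667, 0.0588×(-2.8332)=-0.1667, 0.0588×(-2.8332)=-0.1667, 0.0588×(-2.8332)=-0.1667, 0.0588×(-2.8332)=-0.1667.
Sum = -2.2316, so H' = 2.23.

2.23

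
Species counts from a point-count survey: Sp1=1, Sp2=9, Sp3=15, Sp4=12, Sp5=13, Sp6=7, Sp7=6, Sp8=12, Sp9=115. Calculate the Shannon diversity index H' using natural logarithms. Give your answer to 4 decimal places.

Total N = 1+9+15+12+13+7+6+12+115 = 190, so the proportions are 0.005263, 0.047368, 0.078947, 0.063158, 0.068421, 0.036842, 0.031579, 0.063158, 0.605263 (working shown to 6 dp, full precision carried).
Each pᵢ ln pᵢ term: 0.005263×(-5.247024)=-0.027616, 0.047368×(-3.049799)=-0.144464, 0.078947×(-2.538974)=-0.200445, 0.063158×(-2.762117)=-0.174450, 0.068421×(-2.682075)=-0.183510, 0.036842×(-3.301114)=-0.121620, 0.031579×(-3.455265)=-0.109114, 0.063158×(-2.762117)=-0.174450, 0.605263×(-0.502092)=-0.303898.
Sum = -1.439566, so H' = 1.4396.

1.4396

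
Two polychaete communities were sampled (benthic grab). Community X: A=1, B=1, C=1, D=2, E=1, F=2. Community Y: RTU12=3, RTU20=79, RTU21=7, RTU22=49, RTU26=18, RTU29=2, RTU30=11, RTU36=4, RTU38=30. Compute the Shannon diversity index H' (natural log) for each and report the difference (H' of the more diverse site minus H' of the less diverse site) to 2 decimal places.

Community X: N=8, proportions 0.125, 0.125, 0.125, 0.25, 0.125, 0.25, giving H' = 1.73287 (working shown to 5 dp, full precision carried).
Community Y: N=203, proportions 0.01478, 0.38916, 0.03448, 0.24138, 0.08867, 0.00985, 0.05419, 0.0197, 0.14778, giving H' = 1.66703.
Difference = |1.73287 − 1.66703| = 0.06584, i.e. 0.07 to 2 decimal places.

0.07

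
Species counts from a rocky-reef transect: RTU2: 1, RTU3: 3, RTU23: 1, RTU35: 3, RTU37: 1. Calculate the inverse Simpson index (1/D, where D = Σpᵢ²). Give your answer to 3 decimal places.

Total N = 1+3+1+3+1 = 9, so the proportions are 0.1111111, 0.3333333, 0.1111111, 0.3333333, 0.1111111 (working shown to 7 dp, full precision carried).
D = 0.1111111² + 0.3333333² + 0.1111111² + 0.3333333² + 0.1111111² = 0.0123457 + 0.1111111 + 0.0123457 + 0.1111111 + 0.0123457 = 0.2592593.
So 1/D = 3.85714, i.e. 3.857 to 3 decimal places.

3.857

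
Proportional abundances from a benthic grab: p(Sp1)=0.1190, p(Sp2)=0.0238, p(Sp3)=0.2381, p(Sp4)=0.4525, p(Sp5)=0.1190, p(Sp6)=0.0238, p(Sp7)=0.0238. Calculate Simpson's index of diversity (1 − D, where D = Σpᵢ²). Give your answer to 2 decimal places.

0.71

D = 0.119² + 0.0238² + 0.2381² + 0.4525² + 0.119² + 0.0238² + 0.0238² = 0.0142 + 0.0006 + 0.0567 + 0.2048 + 0.0142 + 0.0006 + 0.0006 = 0.2915 (working shown to 4 dp, full precision carried).
So 1 − D = 0.7085, i.e. 0.71 to 2 decimal places.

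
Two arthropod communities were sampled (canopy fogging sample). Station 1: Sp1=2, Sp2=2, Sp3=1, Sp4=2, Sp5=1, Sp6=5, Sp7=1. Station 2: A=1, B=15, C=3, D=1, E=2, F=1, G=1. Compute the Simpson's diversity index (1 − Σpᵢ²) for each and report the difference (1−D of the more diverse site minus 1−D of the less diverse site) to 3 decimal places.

0.216

Station 1: N=14, proportions 0.14286, 0.14286, 0.07143, 0.14286, 0.07143, 0.35714, 0.07143, giving 1−D = 0.79592 (working shown to 5 dp, full precision carried).
Station 2: N=24, proportions 0.04167, 0.625, 0.125, 0.04167, 0.08333, 0.04167, 0.04167, giving 1−D = 0.57986.
Difference = |0.79592 − 0.57986| = 0.21606, i.e. 0.216 to 3 decimal places.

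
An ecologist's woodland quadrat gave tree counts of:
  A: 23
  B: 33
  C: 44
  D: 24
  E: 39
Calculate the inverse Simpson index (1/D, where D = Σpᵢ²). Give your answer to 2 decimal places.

4.70

Total N = 23+33+44+24+39 = 163, so the proportions are 0.141104, 0.202454, 0.269939, 0.147239, 0.239264 (working shown to 6 dp, full precision carried).
D = 0.141104² + 0.202454² + 0.269939² + 0.147239² + 0.239264² = 0.019910 + 0.040988 + 0.072867 + 0.021679 + 0.057247 = 0.212691.
So 1/D = 4.7016, i.e. 4.70 to 2 decimal places.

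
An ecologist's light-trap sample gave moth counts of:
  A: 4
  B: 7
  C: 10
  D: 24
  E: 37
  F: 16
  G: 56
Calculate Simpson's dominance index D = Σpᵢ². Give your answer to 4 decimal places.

Total N = 4+7+10+24+37+16+56 = 154, so the proportions are 0.025974, 0.045455, 0.064935, 0.155844, 0.24026, 0.103896, 0.363636 (working shown to 6 dp, full precision carried).
D = 0.025974² + 0.045455² + 0.064935² + 0.155844² + 0.24026² + 0.103896² + 0.363636² = 0.000675 + 0.002066 + 0.004217 + 0.024287 + 0.057725 + 0.010794 + 0.132231 = 0.231995.
To 4 decimal places, D = 0.2320.

0.2320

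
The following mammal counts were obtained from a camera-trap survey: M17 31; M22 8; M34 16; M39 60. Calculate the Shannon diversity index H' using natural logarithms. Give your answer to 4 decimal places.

1.1527

Total N = 31+8+16+60 = 115, so the proportions are 0.269565, 0.069565, 0.13913, 0.521739 (working shown to 6 dp, full precision carried).
Each pᵢ ln pᵢ term: 0.269565×(-1.310945)=-0.353385, 0.069565×(-2.665491)=-0.185425, 0.13913×(-1.972343)=-0.274413, 0.521739×(-0.650588)=-0.339437.
Sum = -1.152661, so H' = 1.1527.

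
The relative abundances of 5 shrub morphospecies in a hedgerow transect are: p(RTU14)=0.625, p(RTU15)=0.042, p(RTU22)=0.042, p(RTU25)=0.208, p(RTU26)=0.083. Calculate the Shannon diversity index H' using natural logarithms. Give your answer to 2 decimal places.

1.09

Each pᵢ ln pᵢ term (working shown to 4 dp, full precision carried): 0.625×(-0.4700)=-0.2938, 0.042×(-3.1701)=-0.1331, 0.042×(-3.1701)=-0.1331, 0.208×(-1.5702)=-0.3266, 0.083×(-2.4889)=-0.2066.
Sum = -1.0932, so H' = 1.09.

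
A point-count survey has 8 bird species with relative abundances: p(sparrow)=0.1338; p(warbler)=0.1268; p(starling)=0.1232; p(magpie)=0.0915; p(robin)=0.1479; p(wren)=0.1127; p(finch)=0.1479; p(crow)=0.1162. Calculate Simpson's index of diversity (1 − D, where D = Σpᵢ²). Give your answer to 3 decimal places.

0.873

D = 0.1338² + 0.1268² + 0.1232² + 0.0915² + 0.1479² + 0.1127² + 0.1479² + 0.1162² = 0.01790 + 0.01608 + 0.01518 + 0.00837 + 0.02187 + 0.01270 + 0.02187 + 0.01350 = 0.12748 (working shown to 5 dp, full precision carried).
So 1 − D = 0.87252, i.e. 0.873 to 3 decimal places.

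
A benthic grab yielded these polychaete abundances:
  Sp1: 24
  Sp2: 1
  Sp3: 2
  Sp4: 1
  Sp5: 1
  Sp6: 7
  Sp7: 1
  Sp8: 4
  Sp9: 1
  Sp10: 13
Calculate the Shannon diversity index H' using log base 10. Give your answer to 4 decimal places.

Total N = 24+1+2+1+1+7+1+4+1+13 = 55, so the proportions are 0.436364, 0.018182, 0.036364, 0.018182, 0.018182, 0.127273, 0.018182, 0.072727, 0.018182, 0.236364 (working shown to 6 dp, full precision carried).
Each pᵢ log₁₀ pᵢ term: 0.436364×(-0.360151)=-0.157157, 0.018182×(-1.740363)=-0.031643, 0.036364×(-1.439333)=-0.052339, 0.018182×(-1.740363)=-0.031643, 0.018182×(-1.740363)=-0.031643, 0.127273×(-0.895265)=-0.113943, 0.018182×(-1.740363)=-0.031643, 0.072727×(-1.138303)=-0.082786, 0.018182×(-1.740363)=-0.031643, 0.236364×(-0.626419)=-0.148063.
Sum = -0.712502, so H' = 0.7125.

0.7125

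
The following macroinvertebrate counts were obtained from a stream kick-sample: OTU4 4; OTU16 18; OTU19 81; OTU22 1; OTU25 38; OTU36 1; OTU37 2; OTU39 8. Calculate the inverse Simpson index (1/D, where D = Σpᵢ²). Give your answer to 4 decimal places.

Total N = 4+18+81+1+38+1+2+8 = 153, so the proportions are 0.0261438, 0.1176471, 0.5294118, 0.0065359, 0.248366, 0.0065359, 0.0130719, 0.0522876 (working shown to 7 dp, full precision carried).
D = 0.0261438² + 0.1176471² + 0.5294118² + 0.0065359² + 0.248366² + 0.0065359² + 0.0130719² + 0.0522876² = 0.0006835 + 0.0138408 + 0.2802768 + 0.0000427 + 0.0616857 + 0.0000427 + 0.0001709 + 0.0027340 = 0.3594771.
So 1/D = 2.781818, i.e. 2.7818 to 4 decimal places.

2.7818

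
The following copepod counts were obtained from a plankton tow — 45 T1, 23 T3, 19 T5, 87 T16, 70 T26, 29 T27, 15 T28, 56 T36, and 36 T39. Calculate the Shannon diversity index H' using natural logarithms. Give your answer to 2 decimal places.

Total N = 45+23+19+87+70+29+15+56+36 = 380, so the proportions are 0.1184, 0.0605, 0.05, 0.2289, 0.1842, 0.0763, 0.0395, 0.1474, 0.0947 (working shown to 4 dp, full precision carried).
Each pᵢ ln pᵢ term: 0.1184×(-2.1335)=-0.2527, 0.0605×(-2.8047)=-0.1698, 0.05×(-2.9957)=-0.1498, 0.2289×(-1.4743)=-0.3375, 0.1842×(-1.6917)=-0.3116, 0.0763×(-2.5729)=-0.1964, 0.0395×(-3.2321)=-0.1276, 0.1474×(-1.9148)=-0.2822, 0.0947×(-2.3567)=-0.2233.
Sum = -2.0507, so H' = 2.05.

2.05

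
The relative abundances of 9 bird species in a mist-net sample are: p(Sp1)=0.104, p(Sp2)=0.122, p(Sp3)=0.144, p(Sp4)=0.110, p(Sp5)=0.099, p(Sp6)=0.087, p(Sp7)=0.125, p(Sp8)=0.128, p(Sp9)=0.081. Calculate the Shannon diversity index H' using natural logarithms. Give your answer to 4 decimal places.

2.1819

Each pᵢ ln pᵢ term (working shown to 6 dp, full precision carried): 0.104×(-2.263364)=-0.235390, 0.122×(-2.103734)=-0.256656, 0.144×(-1.937942)=-0.279064, 0.11×(-2.207275)=-0.242800, 0.099×(-2.312635)=-0.228951, 0.087×(-2.441847)=-0.212441, 0.125×(-2.079442)=-0.259930, 0.128×(-2.055725)=-0.263133, 0.081×(-2.513306)=-0.203578.
Sum = -2.181942, so H' = 2.1819.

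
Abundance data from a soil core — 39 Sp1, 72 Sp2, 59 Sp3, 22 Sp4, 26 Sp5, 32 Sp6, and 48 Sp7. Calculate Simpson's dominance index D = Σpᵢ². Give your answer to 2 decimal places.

0.17

Total N = 39+72+59+22+26+32+48 = 298, so the proportions are 0.1309, 0.2416, 0.198, 0.0738, 0.0872, 0.1074, 0.1611 (working shown to 4 dp, full precision carried).
D = 0.1309² + 0.2416² + 0.198² + 0.0738² + 0.0872² + 0.1074² + 0.1611² = 0.0171 + 0.0584 + 0.0392 + 0.0055 + 0.0076 + 0.0115 + 0.0259 = 0.1652.
To 2 decimal places, D = 0.17.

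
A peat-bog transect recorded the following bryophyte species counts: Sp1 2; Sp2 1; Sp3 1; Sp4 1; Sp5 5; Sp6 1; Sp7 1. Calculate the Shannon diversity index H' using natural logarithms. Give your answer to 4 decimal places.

1.6988

Total N = 2+1+1+1+5+1+1 = 12, so the proportions are 0.166667, 0.083333, 0.083333, 0.083333, 0.416667, 0.083333, 0.083333 (working shown to 6 dp, full precision carried).
Each pᵢ ln pᵢ term: 0.166667×(-1.791759)=-0.298627, 0.083333×(-2.484907)=-0.207076, 0.083333×(-2.484907)=-0.207076, 0.083333×(-2.484907)=-0.207076, 0.416667×(-0.875469)=-0.364779, 0.083333×(-2.484907)=-0.207076, 0.083333×(-2.484907)=-0.207076.
Sum = -1.698783, so H' = 1.6988.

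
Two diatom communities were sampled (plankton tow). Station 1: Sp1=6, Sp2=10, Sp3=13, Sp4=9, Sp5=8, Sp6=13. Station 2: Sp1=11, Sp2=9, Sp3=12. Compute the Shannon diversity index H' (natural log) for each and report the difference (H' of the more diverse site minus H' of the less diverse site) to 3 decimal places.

0.666

Station 1: N=59, proportions 0.10169, 0.16949, 0.22034, 0.15254, 0.13559, 0.22034, giving H' = 1.75761 (working shown to 5 dp, full precision carried).
Station 2: N=32, proportions 0.34375, 0.28125, 0.375, giving H' = 1.09165.
Difference = |1.75761 − 1.09165| = 0.66596, i.e. 0.666 to 3 decimal places.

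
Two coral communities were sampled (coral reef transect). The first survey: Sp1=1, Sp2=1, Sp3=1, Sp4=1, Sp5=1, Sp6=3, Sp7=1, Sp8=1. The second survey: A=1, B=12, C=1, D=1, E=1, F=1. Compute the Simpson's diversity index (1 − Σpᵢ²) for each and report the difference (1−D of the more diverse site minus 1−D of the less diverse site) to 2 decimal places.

0.36

The first survey: N=10, proportions 0.1, 0.1, 0.1, 0.1, 0.1, 0.3, 0.1, 0.1, giving 1−D = 0.8400 (working shown to 4 dp, full precision carried).
The second survey: N=17, proportions 0.0588, 0.7059, 0.0588, 0.0588, 0.0588, 0.0588, giving 1−D = 0.4844.
Difference = |0.8400 − 0.4844| = 0.3556, i.e. 0.36 to 2 decimal places.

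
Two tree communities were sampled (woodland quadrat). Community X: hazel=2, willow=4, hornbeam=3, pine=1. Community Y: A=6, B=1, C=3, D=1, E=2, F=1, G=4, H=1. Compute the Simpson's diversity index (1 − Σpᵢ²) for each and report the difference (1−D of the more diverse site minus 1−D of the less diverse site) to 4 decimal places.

Community X: N=10, proportions 0.2, 0.4, 0.3, 0.1, giving 1−D = 0.700000 (working shown to 6 dp, full precision carried).
Community Y: N=19, proportions 0.315789, 0.052632, 0.157895, 0.052632, 0.105263, 0.052632, 0.210526, 0.052632, giving 1−D = 0.808864.
Difference = |0.700000 − 0.808864| = 0.108864, i.e. 0.1089 to 4 decimal places.

0.1089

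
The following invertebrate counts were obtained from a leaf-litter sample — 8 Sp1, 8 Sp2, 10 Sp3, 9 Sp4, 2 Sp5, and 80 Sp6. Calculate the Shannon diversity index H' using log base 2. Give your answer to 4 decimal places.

Total N = 8+8+10+9+2+80 = 117, so the proportions are 0.068376, 0.068376, 0.08547, 0.076923, 0.017094, 0.683761 (working shown to 6 dp, full precision carried).
Each pᵢ log₂ pᵢ term: 0.068376×(-3.870365)=-0.264640, 0.068376×(-3.870365)=-0.264640, 0.08547×(-3.548437)=-0.303285, 0.076923×(-3.700440)=-0.284649, 0.017094×(-5.870365)=-0.100348, 0.683761×(-0.548437)=-0.374999.
Sum = -1.592563, so H' = 1.5926.

1.5926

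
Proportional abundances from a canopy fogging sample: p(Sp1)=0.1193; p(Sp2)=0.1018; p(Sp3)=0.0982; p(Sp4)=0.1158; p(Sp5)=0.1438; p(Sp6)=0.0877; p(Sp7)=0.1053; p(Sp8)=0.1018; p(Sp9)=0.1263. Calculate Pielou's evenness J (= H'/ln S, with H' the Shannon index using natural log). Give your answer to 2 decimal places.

H' = −Σ pᵢ ln pᵢ = −((-0.2536) + (-0.2326) + (-0.2279) + (-0.2497) + (-0.2789) + (-0.2134) + (-0.2370) + (-0.2326) + (-0.2613)) = 2.1870 (working shown to 4 dp, full precision carried).
With S = 9 species, ln S = 2.1972, so J = 2.1870/2.1972 = 0.9954, i.e. 1.00 to 2 decimal places.

1.00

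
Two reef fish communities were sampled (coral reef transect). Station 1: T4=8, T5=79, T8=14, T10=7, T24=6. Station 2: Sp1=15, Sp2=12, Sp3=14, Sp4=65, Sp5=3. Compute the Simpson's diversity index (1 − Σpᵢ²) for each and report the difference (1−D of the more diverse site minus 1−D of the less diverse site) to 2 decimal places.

0.10

Station 1: N=114, proportions 0.07018, 0.69298, 0.12281, 0.0614, 0.05263, giving 1−D = 0.49323 (working shown to 5 dp, full precision carried).
Station 2: N=109, proportions 0.13761, 0.11009, 0.12844, 0.59633, 0.02752, giving 1−D = 0.59608.
Difference = |0.49323 − 0.59608| = 0.10285, i.e. 0.10 to 2 decimal places.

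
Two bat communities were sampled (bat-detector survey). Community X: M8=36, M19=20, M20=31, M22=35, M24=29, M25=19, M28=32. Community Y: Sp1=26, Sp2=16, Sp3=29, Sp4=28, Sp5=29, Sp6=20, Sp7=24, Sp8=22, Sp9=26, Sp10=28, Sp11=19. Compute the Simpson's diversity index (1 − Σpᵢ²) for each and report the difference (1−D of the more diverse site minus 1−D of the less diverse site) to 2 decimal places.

Community X: N=202, proportions 0.1782, 0.099, 0.1535, 0.1733, 0.1436, 0.0941, 0.1584, giving 1−D = 0.8503 (working shown to 4 dp, full precision carried).
Community Y: N=267, proportions 0.0974, 0.0599, 0.1086, 0.1049, 0.1086, 0.0749, 0.0899, 0.0824, 0.0974, 0.1049, 0.0712, giving 1−D = 0.9063.
Difference = |0.8503 − 0.9063| = 0.0560, i.e. 0.06 to 2 decimal places.

0.06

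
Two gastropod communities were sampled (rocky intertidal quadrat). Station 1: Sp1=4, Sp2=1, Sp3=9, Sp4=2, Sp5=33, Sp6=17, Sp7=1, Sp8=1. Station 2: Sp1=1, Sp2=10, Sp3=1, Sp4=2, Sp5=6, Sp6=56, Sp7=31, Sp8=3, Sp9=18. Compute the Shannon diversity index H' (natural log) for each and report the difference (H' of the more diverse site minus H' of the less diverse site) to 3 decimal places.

Station 1: N=68, proportions 0.058824, 0.014706, 0.132353, 0.029412, 0.485294, 0.25, 0.014706, 0.014706, giving H' = 1.421627 (working shown to 6 dp, full precision carried).
Station 2: N=128, proportions 0.007812, 0.078125, 0.007812, 0.015625, 0.046875, 0.4375, 0.242188, 0.023438, 0.140625, giving H' = 1.552354.
Difference = |1.421627 − 1.552354| = 0.130727, i.e. 0.131 to 3 decimal places.

0.131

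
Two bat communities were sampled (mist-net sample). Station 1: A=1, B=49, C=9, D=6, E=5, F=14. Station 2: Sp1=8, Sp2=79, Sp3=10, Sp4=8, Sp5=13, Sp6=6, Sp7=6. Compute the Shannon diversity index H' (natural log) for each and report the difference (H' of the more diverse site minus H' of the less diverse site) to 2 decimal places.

0.10

Station 1: N=84, proportions 0.0119, 0.5833, 0.1071, 0.0714, 0.0595, 0.1667, giving H' = 1.2615 (working shown to 4 dp, full precision carried).
Station 2: N=130, proportions 0.0615, 0.6077, 0.0769, 0.0615, 0.1, 0.0462, 0.0462, giving H' = 1.3573.
Difference = |1.2615 − 1.3573| = 0.0958, i.e. 0.10 to 2 decimal places.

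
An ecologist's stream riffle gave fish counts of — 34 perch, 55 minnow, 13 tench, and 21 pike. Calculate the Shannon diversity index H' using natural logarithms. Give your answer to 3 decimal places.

1.255

Total N = 34+55+13+21 = 123, so the proportions are 0.27642, 0.44715, 0.10569, 0.17073 (working shown to 5 dp, full precision carried).
Each pᵢ ln pᵢ term: 0.27642×(-1.28582)=-0.35543, 0.44715×(-0.80485)=-0.35989, 0.10569×(-2.24723)=-0.23751, 0.17073×(-1.76766)=-0.30180.
Sum = -1.25463, so H' = 1.255.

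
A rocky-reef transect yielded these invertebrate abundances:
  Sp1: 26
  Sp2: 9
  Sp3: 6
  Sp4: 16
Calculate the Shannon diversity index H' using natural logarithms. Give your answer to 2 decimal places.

1.24

Total N = 26+9+6+16 = 57, so the proportions are 0.4561, 0.1579, 0.1053, 0.2807 (working shown to 4 dp, full precision carried).
Each pᵢ ln pᵢ term: 0.4561×(-0.7850)=-0.3580, 0.1579×(-1.8458)=-0.2914, 0.1053×(-2.2513)=-0.2370, 0.2807×(-1.2705)=-0.3566.
Sum = -1.2431, so H' = 1.24.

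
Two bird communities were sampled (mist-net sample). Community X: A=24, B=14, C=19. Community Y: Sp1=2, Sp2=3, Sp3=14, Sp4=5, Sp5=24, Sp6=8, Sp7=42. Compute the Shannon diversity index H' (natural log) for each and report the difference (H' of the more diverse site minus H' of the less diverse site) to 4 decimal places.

Community X: N=57, proportions 0.42105263, 0.24561404, 0.33333333, giving H' = 1.07525416 (working shown to 8 dp, full precision carried).
Community Y: N=98, proportions 0.02040816, 0.03061224, 0.14285714, 0.05102041, 0.24489796, 0.08163265, 0.42857143, giving H' = 1.52816063.
Difference = |1.07525416 − 1.52816063| = 0.45290647, i.e. 0.4529 to 4 decimal places.

0.4529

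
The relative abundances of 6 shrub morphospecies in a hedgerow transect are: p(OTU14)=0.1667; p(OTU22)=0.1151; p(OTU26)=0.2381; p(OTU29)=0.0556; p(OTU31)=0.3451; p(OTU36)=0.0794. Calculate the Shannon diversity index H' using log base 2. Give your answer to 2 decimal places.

Each pᵢ log₂ pᵢ term (working shown to 4 dp, full precision carried): 0.1667×(-2.5847)=-0.4309, 0.1151×(-3.1190)=-0.3590, 0.2381×(-2.0704)=-0.4930, 0.0556×(-4.1688)=-0.2318, 0.3451×(-1.5349)=-0.5297, 0.0794×(-3.6547)=-0.2902.
Sum = -2.3345, so H' = 2.33.

2.33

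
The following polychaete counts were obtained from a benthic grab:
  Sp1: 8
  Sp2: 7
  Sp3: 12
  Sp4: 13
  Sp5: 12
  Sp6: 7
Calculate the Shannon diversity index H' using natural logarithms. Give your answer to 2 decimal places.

1.76

Total N = 8+7+12+13+12+7 = 59, so the proportions are 0.1356, 0.1186, 0.2034, 0.2203, 0.2034, 0.1186 (working shown to 4 dp, full precision carried).
Each pᵢ ln pᵢ term: 0.1356×(-1.9981)=-0.2709, 0.1186×(-2.1316)=-0.2529, 0.2034×(-1.5926)=-0.3239, 0.2203×(-1.5126)=-0.3333, 0.2034×(-1.5926)=-0.3239, 0.1186×(-2.1316)=-0.2529.
Sum = -1.7579, so H' = 1.76.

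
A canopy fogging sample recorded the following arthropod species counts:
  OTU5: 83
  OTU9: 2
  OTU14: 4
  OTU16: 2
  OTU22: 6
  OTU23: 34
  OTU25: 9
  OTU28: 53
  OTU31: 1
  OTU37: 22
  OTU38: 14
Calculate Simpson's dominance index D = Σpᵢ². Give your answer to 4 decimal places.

0.2207

Total N = 83+2+4+2+6+34+9+53+1+22+14 = 230, so the proportions are 0.36087, 0.008696, 0.017391, 0.008696, 0.026087, 0.147826, 0.03913, 0.230435, 0.004348, 0.095652, 0.06087 (working shown to 6 dp, full precision carried).
D = 0.36087² + 0.008696² + 0.017391² + 0.008696² + 0.026087² + 0.147826² + 0.03913² + 0.230435² + 0.004348² + 0.095652² + 0.06087² = 0.130227 + 0.000076 + 0.000302 + 0.000076 + 0.000681 + 0.021853 + 0.001531 + 0.053100 + 0.000019 + 0.009149 + 0.003705 = 0.220718.
To 4 decimal places, D = 0.2207.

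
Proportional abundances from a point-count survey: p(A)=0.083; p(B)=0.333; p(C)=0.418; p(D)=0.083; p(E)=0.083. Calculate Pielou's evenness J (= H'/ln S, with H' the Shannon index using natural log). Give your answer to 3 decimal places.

0.839

H' = −Σ pᵢ ln pᵢ = −((-0.20658) + (-0.36617) + (-0.36461) + (-0.20658) + (-0.20658)) = 1.35052 (working shown to 5 dp, full precision carried).
With S = 5 species, ln S = 1.60944, so J = 1.35052/1.60944 = 0.83913, i.e. 0.839 to 3 decimal places.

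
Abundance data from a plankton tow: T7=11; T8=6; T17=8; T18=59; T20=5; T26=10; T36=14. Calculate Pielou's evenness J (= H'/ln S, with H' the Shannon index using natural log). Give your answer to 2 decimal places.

0.78

Total N = 11+6+8+59+5+10+14 = 113, so the proportions are 0.0973, 0.0531, 0.0708, 0.5221, 0.0442, 0.0885, 0.1239 (working shown to 4 dp, full precision carried).
H' = −Σ pᵢ ln pᵢ = −((-0.2268) + (-0.1559) + (-0.1875) + (-0.3393) + (-0.1380) + (-0.2146) + (-0.2587)) = 1.5207.
With S = 7 species, ln S = 1.9459, so J = 1.5207/1.9459 = 0.7815, i.e. 0.78 to 2 decimal places.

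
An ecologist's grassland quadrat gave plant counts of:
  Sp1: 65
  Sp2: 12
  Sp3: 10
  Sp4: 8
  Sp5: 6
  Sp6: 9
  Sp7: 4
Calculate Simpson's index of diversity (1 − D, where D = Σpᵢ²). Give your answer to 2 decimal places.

Total N = 65+12+10+8+6+9+4 = 114, so the proportions are 0.5702, 0.1053, 0.0877, 0.0702, 0.0526, 0.0789, 0.0351 (working shown to 4 dp, full precision carried).
D = 0.5702² + 0.1053² + 0.0877² + 0.0702² + 0.0526² + 0.0789² + 0.0351² = 0.3251 + 0.0111 + 0.0077 + 0.0049 + 0.0028 + 0.0062 + 0.0012 = 0.3590.
So 1 − D = 0.6410, i.e. 0.64 to 2 decimal places.

0.64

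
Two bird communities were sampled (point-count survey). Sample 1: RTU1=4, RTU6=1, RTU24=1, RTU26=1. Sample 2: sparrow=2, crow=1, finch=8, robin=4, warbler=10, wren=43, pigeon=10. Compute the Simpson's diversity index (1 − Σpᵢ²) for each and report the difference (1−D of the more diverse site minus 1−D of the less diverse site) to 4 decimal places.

Sample 1: N=7, proportions 0.571429, 0.142857, 0.142857, 0.142857, giving 1−D = 0.612245 (working shown to 6 dp, full precision carried).
Sample 2: N=78, proportions 0.025641, 0.012821, 0.102564, 0.051282, 0.128205, 0.551282, 0.128205, giving 1−D = 0.649244.
Difference = |0.612245 − 0.649244| = 0.036999, i.e. 0.0370 to 4 decimal places.

0.0370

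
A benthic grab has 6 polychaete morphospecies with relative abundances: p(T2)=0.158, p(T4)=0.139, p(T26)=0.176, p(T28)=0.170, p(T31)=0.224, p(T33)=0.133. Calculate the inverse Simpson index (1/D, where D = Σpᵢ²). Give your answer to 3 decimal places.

D = 0.158² + 0.139² + 0.176² + 0.17² + 0.224² + 0.133² = 0.0249640 + 0.0193210 + 0.0309760 + 0.0289000 + 0.0501760 + 0.0176890 = 0.1720260 (working shown to 7 dp, full precision carried).
So 1/D = 5.81307, i.e. 5.813 to 3 decimal places.

5.813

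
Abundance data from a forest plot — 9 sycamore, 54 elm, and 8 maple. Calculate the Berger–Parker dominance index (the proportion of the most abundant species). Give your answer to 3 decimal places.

0.761

Total N = 9+54+8 = 71, so the proportions are 0.12676, 0.76056, 0.11268 (working shown to 5 dp, full precision carried).
The largest proportion is 0.76056, i.e. d = 0.761 to 3 decimal places.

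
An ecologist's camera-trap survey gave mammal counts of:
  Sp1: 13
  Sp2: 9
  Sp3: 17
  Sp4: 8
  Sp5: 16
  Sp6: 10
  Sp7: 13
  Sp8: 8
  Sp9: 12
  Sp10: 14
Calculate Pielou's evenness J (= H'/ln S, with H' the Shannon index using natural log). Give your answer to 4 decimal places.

Total N = 13+9+17+8+16+10+13+8+12+14 = 120, so the proportions are 0.108333, 0.075, 0.141667, 0.066667, 0.133333, 0.083333, 0.108333, 0.066667, 0.1, 0.116667 (working shown to 6 dp, full precision carried).
H' = −Σ pᵢ ln pᵢ = −((-0.240775) + (-0.194270) + (-0.276856) + (-0.180537) + (-0.268654) + (-0.207076) + (-0.240775) + (-0.180537) + (-0.230259) + (-0.250651)) = 2.270389.
With S = 10 species, ln S = 2.302585, so J = 2.270389/2.302585 = 0.986017, i.e. 0.9860 to 4 decimal places.

0.9860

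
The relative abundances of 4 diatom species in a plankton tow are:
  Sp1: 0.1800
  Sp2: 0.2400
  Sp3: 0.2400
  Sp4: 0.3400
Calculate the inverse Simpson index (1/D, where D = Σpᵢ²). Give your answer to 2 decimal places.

3.80

D = 0.18² + 0.24² + 0.24² + 0.34² = 0.032400 + 0.057600 + 0.057600 + 0.115600 = 0.263200 (working shown to 6 dp, full precision carried).
So 1/D = 3.7994, i.e. 3.80 to 2 decimal places.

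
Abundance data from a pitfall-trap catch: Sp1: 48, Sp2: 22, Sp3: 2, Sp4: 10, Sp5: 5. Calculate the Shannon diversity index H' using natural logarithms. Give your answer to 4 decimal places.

1.1753

Total N = 48+22+2+10+5 = 87, so the proportions are 0.551724, 0.252874, 0.022989, 0.114943, 0.057471 (working shown to 6 dp, full precision carried).
Each pᵢ ln pᵢ term: 0.551724×(-0.594707)=-0.328114, 0.252874×(-1.374866)=-0.347667, 0.022989×(-3.772761)=-0.086730, 0.114943×(-2.163323)=-0.248658, 0.057471×(-2.856470)=-0.164165.
Sum = -1.175334, so H' = 1.1753.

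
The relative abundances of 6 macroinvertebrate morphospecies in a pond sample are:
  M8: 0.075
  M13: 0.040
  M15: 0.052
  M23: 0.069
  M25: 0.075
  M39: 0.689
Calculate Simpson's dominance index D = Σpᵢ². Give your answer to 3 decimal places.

D = 0.075² + 0.04² + 0.052² + 0.069² + 0.075² + 0.689² = 0.00562 + 0.00160 + 0.00270 + 0.00476 + 0.00562 + 0.47472 = 0.49504 (working shown to 5 dp, full precision carried).
To 3 decimal places, D = 0.495.

0.495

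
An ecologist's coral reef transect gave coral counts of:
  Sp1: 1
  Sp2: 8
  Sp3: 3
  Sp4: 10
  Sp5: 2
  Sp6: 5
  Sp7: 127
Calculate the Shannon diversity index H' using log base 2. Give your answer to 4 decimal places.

1.1114

Total N = 1+8+3+10+2+5+127 = 156, so the proportions are 0.00641, 0.051282, 0.019231, 0.064103, 0.012821, 0.032051, 0.814103 (working shown to 6 dp, full precision carried).
Each pᵢ log₂ pᵢ term: 0.00641×(-7.285402)=-0.046701, 0.051282×(-4.285402)=-0.219764, 0.019231×(-5.700440)=-0.109624, 0.064103×(-3.963474)=-0.254069, 0.012821×(-6.285402)=-0.080582, 0.032051×(-4.963474)=-0.159086, 0.814103×(-0.296718)=-0.241559.
Sum = -1.111384, so H' = 1.1114.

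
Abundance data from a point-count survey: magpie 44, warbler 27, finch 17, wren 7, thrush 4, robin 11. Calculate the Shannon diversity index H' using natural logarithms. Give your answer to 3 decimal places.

Total N = 44+27+17+7+4+11 = 110, so the proportions are 0.4, 0.24545, 0.15455, 0.06364, 0.03636, 0.1 (working shown to 5 dp, full precision carried).
Each pᵢ ln pᵢ term: 0.4×(-0.91629)=-0.36652, 0.24545×(-1.40464)=-0.34478, 0.15455×(-1.86727)=-0.28858, 0.06364×(-2.75457)=-0.17529, 0.03636×(-3.31419)=-0.12052, 0.1×(-2.30259)=-0.23026.
Sum = -1.52594, so H' = 1.526.

1.526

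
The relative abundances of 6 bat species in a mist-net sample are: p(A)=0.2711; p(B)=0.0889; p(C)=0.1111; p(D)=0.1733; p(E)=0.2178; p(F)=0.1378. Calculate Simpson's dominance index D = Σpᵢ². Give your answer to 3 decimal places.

D = 0.2711² + 0.0889² + 0.1111² + 0.1733² + 0.2178² + 0.1378² = 0.07350 + 0.00790 + 0.01234 + 0.03003 + 0.04744 + 0.01899 = 0.19020 (working shown to 5 dp, full precision carried).
To 3 decimal places, D = 0.190.

0.190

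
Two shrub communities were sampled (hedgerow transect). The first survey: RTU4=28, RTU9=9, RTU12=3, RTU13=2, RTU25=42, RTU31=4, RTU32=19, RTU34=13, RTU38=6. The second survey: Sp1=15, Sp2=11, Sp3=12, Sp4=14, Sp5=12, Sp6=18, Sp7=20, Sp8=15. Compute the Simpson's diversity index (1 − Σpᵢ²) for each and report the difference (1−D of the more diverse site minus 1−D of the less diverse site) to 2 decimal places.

0.07

The first survey: N=126, proportions 0.2222, 0.0714, 0.0238, 0.0159, 0.3333, 0.0317, 0.1508, 0.1032, 0.0476, giving 1−D = 0.7969 (working shown to 4 dp, full precision carried).
The second survey: N=117, proportions 0.1282, 0.094, 0.1026, 0.1197, 0.1026, 0.1538, 0.1709, 0.1282, giving 1−D = 0.8700.
Difference = |0.7969 − 0.8700| = 0.0731, i.e. 0.07 to 2 decimal places.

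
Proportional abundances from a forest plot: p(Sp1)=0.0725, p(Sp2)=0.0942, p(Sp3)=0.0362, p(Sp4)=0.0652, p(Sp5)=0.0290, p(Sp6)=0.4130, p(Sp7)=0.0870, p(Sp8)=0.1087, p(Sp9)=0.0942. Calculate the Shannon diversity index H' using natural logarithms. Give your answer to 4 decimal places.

1.8550

Each pᵢ ln pᵢ term (working shown to 6 dp, full precision carried): 0.0725×(-2.624169)=-0.190252, 0.0942×(-2.362335)=-0.222532, 0.0362×(-3.318696)=-0.120137, 0.0652×(-2.730296)=-0.178015, 0.029×(-3.540459)=-0.102673, 0.413×(-0.884308)=-0.365219, 0.087×(-2.441847)=-0.212441, 0.1087×(-2.219163)=-0.241223, 0.0942×(-2.362335)=-0.222532.
Sum = -1.855024, so H' = 1.8550.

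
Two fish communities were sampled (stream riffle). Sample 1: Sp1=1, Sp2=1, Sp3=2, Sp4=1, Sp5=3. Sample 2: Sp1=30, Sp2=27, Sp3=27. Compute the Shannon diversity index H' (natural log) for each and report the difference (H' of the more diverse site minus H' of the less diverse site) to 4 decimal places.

Sample 1: N=8, proportions 0.125, 0.125, 0.25, 0.125, 0.375, giving H' = 1.494175 (working shown to 6 dp, full precision carried).
Sample 2: N=84, proportions 0.357143, 0.321429, 0.321429, giving H' = 1.097351.
Difference = |1.494175 − 1.097351| = 0.396824, i.e. 0.3968 to 4 decimal places.

0.3968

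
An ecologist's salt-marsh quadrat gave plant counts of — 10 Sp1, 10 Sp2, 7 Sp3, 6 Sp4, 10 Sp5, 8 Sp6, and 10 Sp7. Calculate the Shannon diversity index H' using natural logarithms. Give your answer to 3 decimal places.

1.929

Total N = 10+10+7+6+10+8+10 = 61, so the proportions are 0.16393, 0.16393, 0.11475, 0.09836, 0.16393, 0.13115, 0.16393 (working shown to 5 dp, full precision carried).
Each pᵢ ln pᵢ term: 0.16393×(-1.80829)=-0.29644, 0.16393×(-1.80829)=-0.29644, 0.11475×(-2.16496)=-0.24844, 0.09836×(-2.31911)=-0.22811, 0.16393×(-1.80829)=-0.29644, 0.13115×(-2.03143)=-0.26642, 0.16393×(-1.80829)=-0.29644.
Sum = -1.92873, so H' = 1.929.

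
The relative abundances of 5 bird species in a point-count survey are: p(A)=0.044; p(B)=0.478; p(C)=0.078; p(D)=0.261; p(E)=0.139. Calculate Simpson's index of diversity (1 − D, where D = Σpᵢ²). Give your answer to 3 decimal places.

0.676

D = 0.044² + 0.478² + 0.078² + 0.261² + 0.139² = 0.00194 + 0.22848 + 0.00608 + 0.06812 + 0.01932 = 0.32395 (working shown to 5 dp, full precision carried).
So 1 − D = 0.67605, i.e. 0.676 to 3 decimal places.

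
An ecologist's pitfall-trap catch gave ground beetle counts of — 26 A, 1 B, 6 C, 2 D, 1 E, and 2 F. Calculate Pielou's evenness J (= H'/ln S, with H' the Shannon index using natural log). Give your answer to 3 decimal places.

0.587

Total N = 26+1+6+2+1+2 = 38, so the proportions are 0.68421, 0.02632, 0.15789, 0.05263, 0.02632, 0.05263 (working shown to 5 dp, full precision carried).
H' = −Σ pᵢ ln pᵢ = −((-0.25965) + (-0.09573) + (-0.29145) + (-0.15497) + (-0.09573) + (-0.15497)) = 1.05249.
With S = 6 species, ln S = 1.79176, so J = 1.05249/1.79176 = 0.58741, i.e. 0.587 to 3 decimal places.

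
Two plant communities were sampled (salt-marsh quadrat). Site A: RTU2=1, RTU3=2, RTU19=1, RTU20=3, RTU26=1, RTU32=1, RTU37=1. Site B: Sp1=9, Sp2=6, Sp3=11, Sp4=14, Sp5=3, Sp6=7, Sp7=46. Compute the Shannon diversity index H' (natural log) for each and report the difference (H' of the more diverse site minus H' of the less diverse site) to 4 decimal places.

Site A: N=10, proportions 0.1, 0.2, 0.1, 0.3, 0.1, 0.1, 0.1, giving H' = 1.834372 (working shown to 6 dp, full precision carried).
Site B: N=96, proportions 0.09375, 0.0625, 0.114583, 0.145833, 0.03125, 0.072917, 0.479167, giving H' = 1.575974.
Difference = |1.834372 − 1.575974| = 0.258398, i.e. 0.2584 to 4 decimal places.

0.2584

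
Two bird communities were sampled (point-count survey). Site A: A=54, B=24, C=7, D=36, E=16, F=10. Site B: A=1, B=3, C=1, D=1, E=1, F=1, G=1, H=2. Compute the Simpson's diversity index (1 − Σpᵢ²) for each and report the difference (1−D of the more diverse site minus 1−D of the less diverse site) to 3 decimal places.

0.083

Site A: N=147, proportions 0.367347, 0.163265, 0.047619, 0.244898, 0.108844, 0.068027, giving 1−D = 0.759683 (working shown to 6 dp, full precision carried).
Site B: N=11, proportions 0.090909, 0.272727, 0.090909, 0.090909, 0.090909, 0.090909, 0.090909, 0.181818, giving 1−D = 0.842975.
Difference = |0.759683 − 0.842975| = 0.083292, i.e. 0.083 to 3 decimal places.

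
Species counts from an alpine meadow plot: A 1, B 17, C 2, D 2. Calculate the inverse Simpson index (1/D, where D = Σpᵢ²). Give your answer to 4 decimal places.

Total N = 1+17+2+2 = 22, so the proportions are 0.0454545, 0.7727273, 0.0909091, 0.0909091 (working shown to 7 dp, full precision carried).
D = 0.0454545² + 0.7727273² + 0.0909091² + 0.0909091² = 0.0020661 + 0.5971074 + 0.0082645 + 0.0082645 = 0.6157025.
So 1/D = 1.624161, i.e. 1.6242 to 4 decimal places.

1.6242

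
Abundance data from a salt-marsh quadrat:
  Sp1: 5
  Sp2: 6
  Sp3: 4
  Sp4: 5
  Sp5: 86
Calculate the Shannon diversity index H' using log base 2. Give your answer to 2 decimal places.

Total N = 5+6+4+5+86 = 106, so the proportions are 0.0472, 0.0566, 0.0377, 0.0472, 0.8113 (working shown to 4 dp, full precision carried).
Each pᵢ log₂ pᵢ term: 0.0472×(-4.4060)=-0.2078, 0.0566×(-4.1430)=-0.2345, 0.0377×(-4.7279)=-0.1784, 0.0472×(-4.4060)=-0.2078, 0.8113×(-0.3017)=-0.2447.
Sum = -1.0733, so H' = 1.07.

1.07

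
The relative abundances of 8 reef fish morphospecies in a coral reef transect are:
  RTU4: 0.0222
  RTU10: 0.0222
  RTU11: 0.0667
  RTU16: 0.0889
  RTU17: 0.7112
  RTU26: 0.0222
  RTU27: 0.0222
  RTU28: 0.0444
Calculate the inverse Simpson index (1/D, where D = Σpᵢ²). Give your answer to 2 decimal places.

D = 0.0222² + 0.0222² + 0.0667² + 0.0889² + 0.7112² + 0.0222² + 0.0222² + 0.0444² = 0.00049 + 0.00049 + 0.00445 + 0.00790 + 0.50581 + 0.00049 + 0.00049 + 0.00197 = 0.52210 (working shown to 5 dp, full precision carried).
So 1/D = 1.9153, i.e. 1.92 to 2 decimal places.

1.92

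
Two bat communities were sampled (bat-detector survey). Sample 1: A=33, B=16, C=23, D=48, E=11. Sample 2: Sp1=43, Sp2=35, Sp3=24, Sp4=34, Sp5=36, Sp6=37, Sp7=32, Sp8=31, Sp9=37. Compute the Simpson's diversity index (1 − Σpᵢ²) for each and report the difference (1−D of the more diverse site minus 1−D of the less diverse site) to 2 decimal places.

0.14

Sample 1: N=131, proportions 0.2519, 0.1221, 0.1756, 0.3664, 0.084, giving 1−D = 0.7495 (working shown to 4 dp, full precision carried).
Sample 2: N=309, proportions 0.1392, 0.1133, 0.0777, 0.11, 0.1165, 0.1197, 0.1036, 0.1003, 0.1197, giving 1−D = 0.8866.
Difference = |0.7495 − 0.8866| = 0.1371, i.e. 0.14 to 2 decimal places.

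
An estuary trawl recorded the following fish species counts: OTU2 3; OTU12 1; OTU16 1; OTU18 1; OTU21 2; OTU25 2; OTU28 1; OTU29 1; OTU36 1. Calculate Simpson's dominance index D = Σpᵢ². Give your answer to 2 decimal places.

Total N = 3+1+1+1+2+2+1+1+1 = 13, so the proportions are 0.2308, 0.0769, 0.0769, 0.0769, 0.1538, 0.1538, 0.0769, 0.0769, 0.0769 (working shown to 4 dp, full precision carried).
D = 0.2308² + 0.0769² + 0.0769² + 0.0769² + 0.1538² + 0.1538² + 0.0769² + 0.0769² + 0.0769² = 0.0533 + 0.0059 + 0.0059 + 0.0059 + 0.0237 + 0.0237 + 0.0059 + 0.0059 + 0.0059 = 0.1361.
To 2 decimal places, D = 0.14.

0.14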